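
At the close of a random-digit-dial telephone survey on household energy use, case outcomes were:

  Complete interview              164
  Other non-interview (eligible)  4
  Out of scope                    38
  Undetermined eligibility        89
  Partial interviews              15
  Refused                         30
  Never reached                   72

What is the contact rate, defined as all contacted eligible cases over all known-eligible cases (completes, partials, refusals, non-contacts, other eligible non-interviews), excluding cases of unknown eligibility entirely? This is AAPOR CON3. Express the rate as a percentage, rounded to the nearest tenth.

74.7%

Num: 164 + 15 + 30 + 4 = 213
Denom: 164 + 15 + 30 + 72 + 4 = 285
CON3 = 213 / 285 = 0.7474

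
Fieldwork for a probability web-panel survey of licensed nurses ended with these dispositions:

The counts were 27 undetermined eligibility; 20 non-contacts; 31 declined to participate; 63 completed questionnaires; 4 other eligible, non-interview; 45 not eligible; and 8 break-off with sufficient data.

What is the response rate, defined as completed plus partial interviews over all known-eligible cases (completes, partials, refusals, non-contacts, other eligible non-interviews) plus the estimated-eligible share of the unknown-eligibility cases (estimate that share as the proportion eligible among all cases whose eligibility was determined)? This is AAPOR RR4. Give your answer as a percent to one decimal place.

48.7%

Num = 63 + 8 = 71
Eligible (known) = 63 + 8 + 31 + 20 + 4 = 126
e = 126 / (126 + 45) = 126 / 171 = 0.7368
Estimated eligible among unknowns = 0.7368 × 27 = 19.89
Denom = 126 + 19.89 = 145.89
RR4 = 71 / 145.89 = 0.4867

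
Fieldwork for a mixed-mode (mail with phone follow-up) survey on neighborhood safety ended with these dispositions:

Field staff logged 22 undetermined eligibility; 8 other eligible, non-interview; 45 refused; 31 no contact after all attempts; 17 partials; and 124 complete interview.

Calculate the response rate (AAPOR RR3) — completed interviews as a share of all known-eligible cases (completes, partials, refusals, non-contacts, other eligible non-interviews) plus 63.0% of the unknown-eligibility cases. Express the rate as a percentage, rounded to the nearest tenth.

Top = 124
Eligible (known) = 124 + 17 + 45 + 31 + 8 = 225
e × U = 0.6300 × 22 = 13.86
Denom = 225 + 13.86 = 238.86
RR3 = 124 / 238.86 = 0.5191

51.9%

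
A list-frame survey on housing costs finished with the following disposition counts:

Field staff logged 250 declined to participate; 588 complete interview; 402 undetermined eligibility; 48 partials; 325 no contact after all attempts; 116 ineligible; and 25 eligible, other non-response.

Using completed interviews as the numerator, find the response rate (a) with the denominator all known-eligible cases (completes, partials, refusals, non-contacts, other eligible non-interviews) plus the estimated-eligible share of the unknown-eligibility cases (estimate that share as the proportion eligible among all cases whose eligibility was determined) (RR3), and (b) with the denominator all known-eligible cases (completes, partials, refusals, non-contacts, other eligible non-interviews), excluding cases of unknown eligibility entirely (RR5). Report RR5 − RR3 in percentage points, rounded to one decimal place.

10.9

Numerator → 588
Known eligible → 588 + 48 + 250 + 325 + 25 = 1236
e = 1236 / (1236 + 116) = 1236 / 1352 = 0.9142
Estimated eligible among unknowns → 0.9142 × 402 = 367.51
Base → 1236 + 367.51 = 1603.51
RR3 = 588 / 1603.51 = 0.3667
Base → 588 + 48 + 250 + 325 + 25 = 1236
RR5 = 588 / 1236 = 0.4757
Difference = 47.57 − 36.67 = 10.90 percentage points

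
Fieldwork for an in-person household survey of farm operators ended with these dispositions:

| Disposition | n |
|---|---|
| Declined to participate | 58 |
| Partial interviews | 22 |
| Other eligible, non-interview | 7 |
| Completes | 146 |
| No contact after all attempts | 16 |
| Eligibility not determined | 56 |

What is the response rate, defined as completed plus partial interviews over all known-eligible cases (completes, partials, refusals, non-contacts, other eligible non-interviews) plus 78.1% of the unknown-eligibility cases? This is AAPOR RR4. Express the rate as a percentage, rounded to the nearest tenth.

57.4%

Num → 146 + 22 = 168
Determined eligible → 146 + 22 + 58 + 16 + 7 = 249
e × U → 0.7810 × 56 = 43.74
Denom → 249 + 43.74 = 292.74
RR4 = 168 / 292.74 = 0.5739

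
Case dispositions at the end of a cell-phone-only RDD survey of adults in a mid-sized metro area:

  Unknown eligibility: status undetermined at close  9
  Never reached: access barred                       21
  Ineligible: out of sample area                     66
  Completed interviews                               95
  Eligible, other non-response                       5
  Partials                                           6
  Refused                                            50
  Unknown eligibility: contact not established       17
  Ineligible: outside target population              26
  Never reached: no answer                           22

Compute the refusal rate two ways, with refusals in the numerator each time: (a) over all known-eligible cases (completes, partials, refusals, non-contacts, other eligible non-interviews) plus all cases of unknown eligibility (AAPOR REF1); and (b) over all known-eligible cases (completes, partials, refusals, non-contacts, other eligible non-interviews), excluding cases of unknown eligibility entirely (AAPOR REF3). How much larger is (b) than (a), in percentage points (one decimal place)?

No contact after all attempts = 22 + 21 = 43
Unknown if eligible = 17 + 9 = 26
Screened out, ineligible = 26 + 66 = 92
Numerator = 50
Denom = 95 + 6 + 50 + 43 + 5 + 26 = 225
REF1 = 50 / 225 = 0.2222
Denom = 95 + 6 + 50 + 43 + 5 = 199
REF3 = 50 / 199 = 0.2513
Difference = 25.13 − 22.22 = 2.91 percentage points

2.9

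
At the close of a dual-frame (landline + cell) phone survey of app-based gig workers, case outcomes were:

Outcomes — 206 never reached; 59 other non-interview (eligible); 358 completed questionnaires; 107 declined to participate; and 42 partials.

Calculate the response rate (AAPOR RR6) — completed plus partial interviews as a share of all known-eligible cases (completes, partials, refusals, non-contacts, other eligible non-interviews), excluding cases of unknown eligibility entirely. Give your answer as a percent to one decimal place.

Num: 358 + 42 = 400
Denominator: 358 + 42 + 107 + 206 + 59 = 772
RR6 = 400 / 772 = 0.5181

51.8%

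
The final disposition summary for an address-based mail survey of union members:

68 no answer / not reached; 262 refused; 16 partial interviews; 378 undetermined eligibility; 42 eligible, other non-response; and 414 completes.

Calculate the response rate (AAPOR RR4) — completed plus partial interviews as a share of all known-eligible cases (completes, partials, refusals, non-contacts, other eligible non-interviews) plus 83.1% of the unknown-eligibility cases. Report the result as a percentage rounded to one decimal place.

38.5%

Num: 414 + 16 = 430
Known eligible: 414 + 16 + 262 + 68 + 42 = 802
Estimated eligible among unknowns: 0.8310 × 378 = 314.12
Denominator: 802 + 314.12 = 1116.12
RR4 = 430 / 1116.12 = 0.3853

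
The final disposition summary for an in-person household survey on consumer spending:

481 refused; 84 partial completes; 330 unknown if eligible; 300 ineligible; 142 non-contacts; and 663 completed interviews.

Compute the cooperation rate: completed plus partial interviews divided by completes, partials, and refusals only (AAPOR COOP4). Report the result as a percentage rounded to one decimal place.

Top = 663 + 84 = 747
Denominator = 663 + 84 + 481 = 1228
COOP4 = 747 / 1228 = 0.6083

60.8%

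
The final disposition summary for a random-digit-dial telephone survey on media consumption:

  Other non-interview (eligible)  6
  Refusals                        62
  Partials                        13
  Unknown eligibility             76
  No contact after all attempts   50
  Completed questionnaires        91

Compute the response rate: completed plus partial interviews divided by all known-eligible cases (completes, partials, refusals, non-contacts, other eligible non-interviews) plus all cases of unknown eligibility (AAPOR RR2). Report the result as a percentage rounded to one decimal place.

Numerator: 91 + 13 = 104
Base: 91 + 13 + 62 + 50 + 6 + 76 = 298
RR2 = 104 / 298 = 0.3490

34.9%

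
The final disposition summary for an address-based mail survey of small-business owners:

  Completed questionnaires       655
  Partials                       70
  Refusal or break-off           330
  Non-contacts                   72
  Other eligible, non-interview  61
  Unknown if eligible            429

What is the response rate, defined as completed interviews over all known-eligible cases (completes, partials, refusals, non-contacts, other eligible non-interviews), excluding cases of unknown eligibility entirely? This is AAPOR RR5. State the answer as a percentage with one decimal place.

Num: 655
Base: 655 + 70 + 330 + 72 + 61 = 1188
RR5 = 655 / 1188 = 0.5513

55.1%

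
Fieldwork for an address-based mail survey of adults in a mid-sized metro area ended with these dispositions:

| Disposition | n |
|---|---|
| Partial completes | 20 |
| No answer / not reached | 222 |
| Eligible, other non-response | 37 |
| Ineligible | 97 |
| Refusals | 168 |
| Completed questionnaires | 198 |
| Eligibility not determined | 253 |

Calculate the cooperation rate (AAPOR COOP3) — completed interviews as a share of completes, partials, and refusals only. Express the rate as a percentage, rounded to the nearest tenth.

Top → 198
Denom → 198 + 20 + 168 = 386
COOP3 = 198 / 386 = 0.5130

51.3%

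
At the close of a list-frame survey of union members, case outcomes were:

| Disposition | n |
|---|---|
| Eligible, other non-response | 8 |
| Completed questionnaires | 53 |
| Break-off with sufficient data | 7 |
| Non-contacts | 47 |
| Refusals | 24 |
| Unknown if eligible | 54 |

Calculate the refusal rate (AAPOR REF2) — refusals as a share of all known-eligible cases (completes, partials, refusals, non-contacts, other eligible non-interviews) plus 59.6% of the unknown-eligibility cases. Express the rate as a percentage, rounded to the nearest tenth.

14.0%

Numerator → 24
Determined eligible → 53 + 7 + 24 + 47 + 8 = 139
Estimated eligible among unknowns → 0.5960 × 54 = 32.18
Denominator → 139 + 32.18 = 171.18
REF2 = 24 / 171.18 = 0.1402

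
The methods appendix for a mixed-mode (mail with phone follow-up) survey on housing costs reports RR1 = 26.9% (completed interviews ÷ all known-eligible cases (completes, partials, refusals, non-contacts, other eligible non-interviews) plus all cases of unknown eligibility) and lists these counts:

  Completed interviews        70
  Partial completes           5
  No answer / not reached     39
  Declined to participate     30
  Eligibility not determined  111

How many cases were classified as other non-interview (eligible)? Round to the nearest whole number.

RR1 = 70 / D = 0.269
D = 70 / 0.269 = 260.2
Remaining denominator categories sum to 255
other non-interview (eligible) = 260.2 − 255 ≈ 5

5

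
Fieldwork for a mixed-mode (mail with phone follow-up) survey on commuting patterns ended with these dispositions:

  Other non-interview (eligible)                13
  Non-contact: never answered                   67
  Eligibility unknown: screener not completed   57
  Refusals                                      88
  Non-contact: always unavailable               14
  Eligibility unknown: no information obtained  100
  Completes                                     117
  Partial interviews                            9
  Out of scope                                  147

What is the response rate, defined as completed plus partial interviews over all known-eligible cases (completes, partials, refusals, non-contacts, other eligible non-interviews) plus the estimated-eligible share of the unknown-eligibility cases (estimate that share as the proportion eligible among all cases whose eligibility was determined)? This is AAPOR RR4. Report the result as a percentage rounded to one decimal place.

30.4%

Non-contacts = 67 + 14 = 81
Unknown eligibility = 57 + 100 = 157
Numerator = 117 + 9 = 126
Eligible (known) = 117 + 9 + 88 + 81 + 13 = 308
e = 308 / (308 + 147) = 308 / 455 = 0.6769
e × U = 0.6769 × 157 = 106.27
Denom = 308 + 106.27 = 414.27
RR4 = 126 / 414.27 = 0.3041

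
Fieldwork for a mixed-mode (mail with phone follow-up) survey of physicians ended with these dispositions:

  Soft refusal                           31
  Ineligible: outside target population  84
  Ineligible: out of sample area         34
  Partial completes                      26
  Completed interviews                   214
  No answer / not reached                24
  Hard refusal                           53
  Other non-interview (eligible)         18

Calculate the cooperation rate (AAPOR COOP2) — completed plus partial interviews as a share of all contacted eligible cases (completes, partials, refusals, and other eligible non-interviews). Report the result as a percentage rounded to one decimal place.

Refusal or break-off = 53 + 31 = 84
Out of scope = 84 + 34 = 118
Numerator = 214 + 26 = 240
Denominator = 214 + 26 + 84 + 18 = 342
COOP2 = 240 / 342 = 0.7018

70.2%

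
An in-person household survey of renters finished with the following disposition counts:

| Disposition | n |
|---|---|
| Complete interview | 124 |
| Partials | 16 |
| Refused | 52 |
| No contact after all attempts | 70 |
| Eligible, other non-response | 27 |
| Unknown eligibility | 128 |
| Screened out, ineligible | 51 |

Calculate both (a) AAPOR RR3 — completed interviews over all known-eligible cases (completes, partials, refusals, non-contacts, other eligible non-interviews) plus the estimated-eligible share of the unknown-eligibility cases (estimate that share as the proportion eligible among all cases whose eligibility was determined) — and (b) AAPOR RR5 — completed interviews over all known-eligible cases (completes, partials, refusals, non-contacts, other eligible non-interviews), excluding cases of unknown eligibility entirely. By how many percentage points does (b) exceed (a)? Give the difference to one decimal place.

Num: 124
Eligible (known): 124 + 16 + 52 + 70 + 27 = 289
e = 289 / (289 + 51) = 289 / 340 = 0.8500
Estimated eligible among unknowns: 0.8500 × 128 = 108.80
Denom: 289 + 108.80 = 397.80
RR3 = 124 / 397.80 = 0.3117
Denom: 124 + 16 + 52 + 70 + 27 = 289
RR5 = 124 / 289 = 0.4291
Difference = 42.91 − 31.17 = 11.74 percentage points

11.7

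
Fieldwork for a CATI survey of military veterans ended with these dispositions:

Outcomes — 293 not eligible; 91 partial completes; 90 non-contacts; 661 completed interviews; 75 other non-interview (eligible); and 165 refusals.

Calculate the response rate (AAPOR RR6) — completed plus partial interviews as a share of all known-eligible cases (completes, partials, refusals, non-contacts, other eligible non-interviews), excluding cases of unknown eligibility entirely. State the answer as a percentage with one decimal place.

Top → 661 + 91 = 752
Denom → 661 + 91 + 165 + 90 + 75 = 1082
RR6 = 752 / 1082 = 0.6950

69.5%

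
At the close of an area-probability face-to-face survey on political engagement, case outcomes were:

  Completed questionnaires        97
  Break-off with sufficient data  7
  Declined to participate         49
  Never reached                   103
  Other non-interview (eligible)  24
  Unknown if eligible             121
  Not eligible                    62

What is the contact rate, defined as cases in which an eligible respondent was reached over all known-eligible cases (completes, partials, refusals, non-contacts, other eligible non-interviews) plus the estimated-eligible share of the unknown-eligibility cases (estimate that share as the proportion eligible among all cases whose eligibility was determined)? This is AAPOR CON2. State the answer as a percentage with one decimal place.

Num → 97 + 7 + 49 + 24 = 177
Eligible (known) → 97 + 7 + 49 + 103 + 24 = 280
e = 280 / (280 + 62) = 280 / 342 = 0.8187
Eligible share of unknowns → 0.8187 × 121 = 99.06
Denom → 280 + 99.06 = 379.06
CON2 = 177 / 379.06 = 0.4669

46.7%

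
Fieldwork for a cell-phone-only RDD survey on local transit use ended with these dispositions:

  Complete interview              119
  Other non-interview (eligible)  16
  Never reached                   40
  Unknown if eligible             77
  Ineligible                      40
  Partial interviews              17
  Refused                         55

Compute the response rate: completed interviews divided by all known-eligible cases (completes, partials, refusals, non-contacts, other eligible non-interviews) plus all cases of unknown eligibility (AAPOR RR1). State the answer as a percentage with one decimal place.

36.7%

Top: 119
Denominator: 119 + 17 + 55 + 40 + 16 + 77 = 324
RR1 = 119 / 324 = 0.3673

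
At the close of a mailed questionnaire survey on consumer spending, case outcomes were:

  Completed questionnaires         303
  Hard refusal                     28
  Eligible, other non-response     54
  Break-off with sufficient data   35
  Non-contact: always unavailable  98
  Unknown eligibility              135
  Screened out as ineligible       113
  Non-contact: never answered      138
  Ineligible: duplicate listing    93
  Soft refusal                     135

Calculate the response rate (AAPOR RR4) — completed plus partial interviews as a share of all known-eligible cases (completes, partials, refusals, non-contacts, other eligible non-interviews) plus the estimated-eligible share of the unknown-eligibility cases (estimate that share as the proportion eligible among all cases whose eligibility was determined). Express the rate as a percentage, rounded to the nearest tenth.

Refusal or break-off = 28 + 135 = 163
Never reached = 138 + 98 = 236
Ineligible = 113 + 93 = 206
Top: 303 + 35 = 338
Eligible (known): 303 + 35 + 163 + 236 + 54 = 791
e = 791 / (791 + 206) = 791 / 997 = 0.7934
e × U: 0.7934 × 135 = 107.11
Denom: 791 + 107.11 = 898.11
RR4 = 338 / 898.11 = 0.3763

37.6%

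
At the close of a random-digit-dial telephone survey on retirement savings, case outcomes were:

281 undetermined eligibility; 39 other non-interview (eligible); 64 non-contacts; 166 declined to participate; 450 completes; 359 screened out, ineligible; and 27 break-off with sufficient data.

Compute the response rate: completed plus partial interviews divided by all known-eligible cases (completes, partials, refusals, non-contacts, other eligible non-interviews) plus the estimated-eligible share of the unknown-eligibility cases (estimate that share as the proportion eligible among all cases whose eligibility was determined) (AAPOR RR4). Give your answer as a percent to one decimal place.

51.0%

Top = 450 + 27 = 477
Known eligible = 450 + 27 + 166 + 64 + 39 = 746
e = 746 / (746 + 359) = 746 / 1105 = 0.6751
Eligible share of unknowns = 0.6751 × 281 = 189.70
Base = 746 + 189.70 = 935.70
RR4 = 477 / 935.70 = 0.5098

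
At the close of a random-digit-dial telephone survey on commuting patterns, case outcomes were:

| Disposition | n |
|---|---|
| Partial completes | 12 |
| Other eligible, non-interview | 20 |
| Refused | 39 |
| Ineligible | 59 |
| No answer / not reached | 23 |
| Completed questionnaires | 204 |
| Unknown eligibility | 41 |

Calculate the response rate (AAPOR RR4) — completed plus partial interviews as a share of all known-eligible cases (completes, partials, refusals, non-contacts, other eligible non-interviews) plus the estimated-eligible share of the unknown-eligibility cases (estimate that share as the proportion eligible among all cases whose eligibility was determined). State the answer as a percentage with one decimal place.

Numerator = 204 + 12 = 216
Determined eligible = 204 + 12 + 39 + 23 + 20 = 298
e = 298 / (298 + 59) = 298 / 357 = 0.8347
e × U = 0.8347 × 41 = 34.22
Denominator = 298 + 34.22 = 332.22
RR4 = 216 / 332.22 = 0.6502

65.0%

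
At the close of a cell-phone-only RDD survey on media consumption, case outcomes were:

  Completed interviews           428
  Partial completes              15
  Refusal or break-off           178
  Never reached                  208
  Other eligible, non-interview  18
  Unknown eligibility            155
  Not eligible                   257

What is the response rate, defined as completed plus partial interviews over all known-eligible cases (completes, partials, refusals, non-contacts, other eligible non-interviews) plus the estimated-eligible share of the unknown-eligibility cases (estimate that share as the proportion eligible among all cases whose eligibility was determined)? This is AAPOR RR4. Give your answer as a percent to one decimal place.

Num: 428 + 15 = 443
Determined eligible: 428 + 15 + 178 + 208 + 18 = 847
e = 847 / (847 + 257) = 847 / 1104 = 0.7672
e × U: 0.7672 × 155 = 118.92
Denom: 847 + 118.92 = 965.92
RR4 = 443 / 965.92 = 0.4586

45.9%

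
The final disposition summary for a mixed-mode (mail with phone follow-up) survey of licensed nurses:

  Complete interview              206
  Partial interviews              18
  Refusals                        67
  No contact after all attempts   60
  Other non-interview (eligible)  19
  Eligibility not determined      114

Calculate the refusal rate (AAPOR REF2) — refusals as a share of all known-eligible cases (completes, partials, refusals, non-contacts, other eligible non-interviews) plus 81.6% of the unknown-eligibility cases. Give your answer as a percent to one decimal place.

14.5%

Numerator = 67
Eligible (known) = 206 + 18 + 67 + 60 + 19 = 370
Estimated eligible among unknowns = 0.8160 × 114 = 93.02
Denominator = 370 + 93.02 = 463.02
REF2 = 67 / 463.02 = 0.1447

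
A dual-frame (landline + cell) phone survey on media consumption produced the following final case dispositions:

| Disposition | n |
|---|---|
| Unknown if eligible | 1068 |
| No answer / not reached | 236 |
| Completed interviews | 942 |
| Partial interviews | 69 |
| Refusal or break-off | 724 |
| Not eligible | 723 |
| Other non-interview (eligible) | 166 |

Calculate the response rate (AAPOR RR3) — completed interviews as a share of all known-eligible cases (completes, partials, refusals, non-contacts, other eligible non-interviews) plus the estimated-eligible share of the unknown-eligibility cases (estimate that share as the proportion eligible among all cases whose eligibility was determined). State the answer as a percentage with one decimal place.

32.1%

Numerator → 942
Known eligible → 942 + 69 + 724 + 236 + 166 = 2137
e = 2137 / (2137 + 723) = 2137 / 2860 = 0.7472
Estimated eligible among unknowns → 0.7472 × 1068 = 798.01
Denom → 2137 + 798.01 = 2935.01
RR3 = 942 / 2935.01 = 0.3210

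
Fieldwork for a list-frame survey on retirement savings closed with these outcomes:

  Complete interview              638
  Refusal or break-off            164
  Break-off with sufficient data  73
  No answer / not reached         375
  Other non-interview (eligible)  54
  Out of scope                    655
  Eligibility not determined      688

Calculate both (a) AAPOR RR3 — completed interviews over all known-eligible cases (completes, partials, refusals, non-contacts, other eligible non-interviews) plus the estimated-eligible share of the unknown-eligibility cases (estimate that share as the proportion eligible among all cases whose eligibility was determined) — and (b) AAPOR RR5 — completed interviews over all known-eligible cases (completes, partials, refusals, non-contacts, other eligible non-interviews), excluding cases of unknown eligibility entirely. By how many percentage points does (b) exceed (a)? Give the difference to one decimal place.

Numerator: 638
Eligible (known): 638 + 73 + 164 + 375 + 54 = 1304
e = 1304 / (1304 + 655) = 1304 / 1959 = 0.6656
e × U: 0.6656 × 688 = 457.93
Denominator: 1304 + 457.93 = 1761.93
RR3 = 638 / 1761.93 = 0.3621
Denominator: 638 + 73 + 164 + 375 + 54 = 1304
RR5 = 638 / 1304 = 0.4893
Difference = 48.93 − 36.21 = 12.72 percentage points

12.7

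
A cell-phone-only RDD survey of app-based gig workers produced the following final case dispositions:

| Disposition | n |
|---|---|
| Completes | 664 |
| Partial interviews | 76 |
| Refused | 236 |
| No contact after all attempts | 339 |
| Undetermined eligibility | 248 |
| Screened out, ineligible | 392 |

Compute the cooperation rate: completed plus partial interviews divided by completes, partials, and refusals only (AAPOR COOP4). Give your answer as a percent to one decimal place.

Top = 664 + 76 = 740
Base = 664 + 76 + 236 = 976
COOP4 = 740 / 976 = 0.7582

75.8%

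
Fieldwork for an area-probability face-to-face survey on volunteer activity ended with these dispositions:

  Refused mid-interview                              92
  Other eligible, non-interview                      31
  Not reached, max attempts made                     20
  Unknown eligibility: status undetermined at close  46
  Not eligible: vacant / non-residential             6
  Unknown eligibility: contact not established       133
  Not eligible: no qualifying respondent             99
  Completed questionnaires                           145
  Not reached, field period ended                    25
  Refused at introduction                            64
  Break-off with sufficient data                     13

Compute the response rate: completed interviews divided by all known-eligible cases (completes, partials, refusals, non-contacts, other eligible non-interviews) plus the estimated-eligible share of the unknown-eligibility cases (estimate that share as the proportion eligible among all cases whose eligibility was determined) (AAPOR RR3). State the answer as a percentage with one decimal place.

Refusals = 64 + 92 = 156
No contact after all attempts = 25 + 20 = 45
Unknown eligibility = 133 + 46 = 179
Ineligible = 99 + 6 = 105
Numerator = 145
Known eligible = 145 + 13 + 156 + 45 + 31 = 390
e = 390 / (390 + 105) = 390 / 495 = 0.7879
Estimated eligible among unknowns = 0.7879 × 179 = 141.03
Denom = 390 + 141.03 = 531.03
RR3 = 145 / 531.03 = 0.2731

27.3%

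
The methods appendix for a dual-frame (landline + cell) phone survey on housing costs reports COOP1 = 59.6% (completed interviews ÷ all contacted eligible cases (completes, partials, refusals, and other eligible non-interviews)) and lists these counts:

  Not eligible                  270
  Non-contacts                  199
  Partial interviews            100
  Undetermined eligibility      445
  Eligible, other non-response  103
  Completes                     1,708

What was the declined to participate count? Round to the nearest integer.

COOP1 = 1708 / D = 0.596
D = 1708 / 0.596 = 2865.8
Rest of base = 1911
declined to participate = 2865.8 − 1911 ≈ 955

955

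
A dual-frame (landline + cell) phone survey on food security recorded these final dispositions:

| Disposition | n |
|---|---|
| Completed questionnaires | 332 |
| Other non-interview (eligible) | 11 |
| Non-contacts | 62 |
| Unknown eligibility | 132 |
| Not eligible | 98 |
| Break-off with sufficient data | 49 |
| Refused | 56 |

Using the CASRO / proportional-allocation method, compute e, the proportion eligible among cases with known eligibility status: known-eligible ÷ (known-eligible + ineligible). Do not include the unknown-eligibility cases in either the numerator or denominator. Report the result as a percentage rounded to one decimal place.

83.9%

Known eligible → 332 + 49 + 56 + 62 + 11 = 510
e = 510 / (510 + 98) = 510 / 608 = 0.8388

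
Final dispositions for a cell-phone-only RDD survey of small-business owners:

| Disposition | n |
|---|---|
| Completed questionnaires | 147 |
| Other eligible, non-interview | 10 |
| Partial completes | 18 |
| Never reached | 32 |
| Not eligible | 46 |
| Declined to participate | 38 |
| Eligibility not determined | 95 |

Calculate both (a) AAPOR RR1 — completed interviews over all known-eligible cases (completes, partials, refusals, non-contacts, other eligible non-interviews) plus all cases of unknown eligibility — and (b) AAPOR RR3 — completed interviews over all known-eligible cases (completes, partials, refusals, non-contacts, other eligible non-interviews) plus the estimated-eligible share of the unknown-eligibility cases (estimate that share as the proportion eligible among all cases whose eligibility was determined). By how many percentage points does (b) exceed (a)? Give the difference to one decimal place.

Top → 147
Denominator → 147 + 18 + 38 + 32 + 10 + 95 = 340
RR1 = 147 / 340 = 0.4324
Determined eligible → 147 + 18 + 38 + 32 + 10 = 245
e = 245 / (245 + 46) = 245 / 291 = 0.8419
Eligible share of unknowns → 0.8419 × 95 = 79.98
Denominator → 245 + 79.98 = 324.98
RR3 = 147 / 324.98 = 0.4523
Difference = 45.23 − 43.24 = 1.99 percentage points

2.0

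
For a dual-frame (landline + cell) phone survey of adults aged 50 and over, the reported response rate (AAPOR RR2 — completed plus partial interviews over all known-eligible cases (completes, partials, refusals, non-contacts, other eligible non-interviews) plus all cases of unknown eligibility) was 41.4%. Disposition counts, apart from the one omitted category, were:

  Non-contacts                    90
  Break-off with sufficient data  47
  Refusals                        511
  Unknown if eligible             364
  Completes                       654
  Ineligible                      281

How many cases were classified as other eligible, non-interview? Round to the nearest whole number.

27

Num → 654 + 47 = 701
RR2 = 701 / D = 0.414
D = 701 / 0.414 = 1693.2
Rest of base = 1666
other eligible, non-interview = 1693.2 − 1666 ≈ 27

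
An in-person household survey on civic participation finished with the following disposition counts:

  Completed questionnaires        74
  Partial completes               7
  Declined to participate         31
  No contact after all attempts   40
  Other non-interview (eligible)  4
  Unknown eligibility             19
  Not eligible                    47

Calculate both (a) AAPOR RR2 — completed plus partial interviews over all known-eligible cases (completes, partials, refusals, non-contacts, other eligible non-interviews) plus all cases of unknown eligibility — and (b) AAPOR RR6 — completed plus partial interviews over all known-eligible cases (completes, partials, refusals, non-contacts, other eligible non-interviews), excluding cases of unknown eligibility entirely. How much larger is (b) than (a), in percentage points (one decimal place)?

5.6

Top: 74 + 7 = 81
Denom: 74 + 7 + 31 + 40 + 4 + 19 = 175
RR2 = 81 / 175 = 0.4629
Denom: 74 + 7 + 31 + 40 + 4 = 156
RR6 = 81 / 156 = 0.5192
Difference = 51.92 − 46.29 = 5.63 percentage points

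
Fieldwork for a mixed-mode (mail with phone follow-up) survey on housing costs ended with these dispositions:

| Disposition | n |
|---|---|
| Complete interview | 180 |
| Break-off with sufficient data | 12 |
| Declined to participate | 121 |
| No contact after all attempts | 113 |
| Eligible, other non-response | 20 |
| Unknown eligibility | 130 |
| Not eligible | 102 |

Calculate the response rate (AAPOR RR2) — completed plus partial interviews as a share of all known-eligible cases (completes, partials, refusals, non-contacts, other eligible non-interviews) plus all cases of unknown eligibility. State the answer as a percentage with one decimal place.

33.3%

Num = 180 + 12 = 192
Denominator = 180 + 12 + 121 + 113 + 20 + 130 = 576
RR2 = 192 / 576 = 0.3333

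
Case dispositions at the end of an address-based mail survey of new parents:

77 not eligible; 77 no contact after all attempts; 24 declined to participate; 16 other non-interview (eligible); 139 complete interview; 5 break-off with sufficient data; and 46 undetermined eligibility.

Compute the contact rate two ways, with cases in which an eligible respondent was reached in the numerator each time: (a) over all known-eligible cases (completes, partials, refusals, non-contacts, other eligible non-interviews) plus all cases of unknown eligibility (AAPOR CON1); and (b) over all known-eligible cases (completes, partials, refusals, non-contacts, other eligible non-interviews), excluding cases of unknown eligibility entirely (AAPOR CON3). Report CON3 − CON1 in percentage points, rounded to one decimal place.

Numerator = 139 + 5 + 24 + 16 = 184
Base = 139 + 5 + 24 + 77 + 16 + 46 = 307
CON1 = 184 / 307 = 0.5993
Base = 139 + 5 + 24 + 77 + 16 = 261
CON3 = 184 / 261 = 0.7050
Difference = 70.50 − 59.93 = 10.57 percentage points

10.6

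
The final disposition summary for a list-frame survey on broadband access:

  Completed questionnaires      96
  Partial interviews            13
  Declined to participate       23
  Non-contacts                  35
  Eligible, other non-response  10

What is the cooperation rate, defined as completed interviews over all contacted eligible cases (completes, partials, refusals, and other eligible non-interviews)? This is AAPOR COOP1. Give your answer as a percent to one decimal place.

67.6%

Numerator → 96
Base → 96 + 13 + 23 + 10 = 142
COOP1 = 96 / 142 = 0.6761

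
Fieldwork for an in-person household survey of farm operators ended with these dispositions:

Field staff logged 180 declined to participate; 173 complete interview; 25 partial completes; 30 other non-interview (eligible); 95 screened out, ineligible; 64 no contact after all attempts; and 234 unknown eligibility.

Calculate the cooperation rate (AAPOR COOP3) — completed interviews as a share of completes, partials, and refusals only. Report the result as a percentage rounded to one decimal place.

45.8%

Top = 173
Denom = 173 + 25 + 180 = 378
COOP3 = 173 / 378 = 0.4577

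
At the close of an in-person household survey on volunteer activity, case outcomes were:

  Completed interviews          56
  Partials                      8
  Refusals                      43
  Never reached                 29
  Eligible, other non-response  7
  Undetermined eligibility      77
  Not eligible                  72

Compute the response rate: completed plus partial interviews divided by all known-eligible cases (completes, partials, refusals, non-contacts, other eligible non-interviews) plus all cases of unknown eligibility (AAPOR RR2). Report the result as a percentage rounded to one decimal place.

29.1%

Top = 56 + 8 = 64
Denom = 56 + 8 + 43 + 29 + 7 + 77 = 220
RR2 = 64 / 220 = 0.2909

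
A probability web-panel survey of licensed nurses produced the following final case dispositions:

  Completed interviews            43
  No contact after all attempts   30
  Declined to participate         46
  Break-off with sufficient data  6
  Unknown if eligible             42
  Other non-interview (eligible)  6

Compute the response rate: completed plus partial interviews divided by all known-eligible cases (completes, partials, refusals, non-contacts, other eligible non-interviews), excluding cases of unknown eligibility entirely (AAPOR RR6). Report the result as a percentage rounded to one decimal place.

37.4%

Numerator → 43 + 6 = 49
Denom → 43 + 6 + 46 + 30 + 6 = 131
RR6 = 49 / 131 = 0.3740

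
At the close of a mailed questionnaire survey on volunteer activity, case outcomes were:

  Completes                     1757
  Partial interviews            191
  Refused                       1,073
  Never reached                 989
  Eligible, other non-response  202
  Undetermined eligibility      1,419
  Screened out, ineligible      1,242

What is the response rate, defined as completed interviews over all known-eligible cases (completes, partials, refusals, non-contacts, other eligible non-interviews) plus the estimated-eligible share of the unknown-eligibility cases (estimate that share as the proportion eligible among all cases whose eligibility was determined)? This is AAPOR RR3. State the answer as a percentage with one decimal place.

33.1%

Num: 1757
Determined eligible: 1757 + 191 + 1073 + 989 + 202 = 4212
e = 4212 / (4212 + 1242) = 4212 / 5454 = 0.7723
Eligible share of unknowns: 0.7723 × 1419 = 1095.89
Denom: 4212 + 1095.89 = 5307.89
RR3 = 1757 / 5307.89 = 0.3310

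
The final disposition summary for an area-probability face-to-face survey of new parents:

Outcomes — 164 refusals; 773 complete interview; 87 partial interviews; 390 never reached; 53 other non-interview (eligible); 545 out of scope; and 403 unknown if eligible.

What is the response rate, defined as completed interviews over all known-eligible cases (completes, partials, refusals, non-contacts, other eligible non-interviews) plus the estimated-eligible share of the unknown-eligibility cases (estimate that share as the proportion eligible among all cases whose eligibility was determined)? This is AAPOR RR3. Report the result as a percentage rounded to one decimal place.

Num → 773
Eligible (known) → 773 + 87 + 164 + 390 + 53 = 1467
e = 1467 / (1467 + 545) = 1467 / 2012 = 0.7291
e × U → 0.7291 × 403 = 293.83
Denom → 1467 + 293.83 = 1760.83
RR3 = 773 / 1760.83 = 0.4390

43.9%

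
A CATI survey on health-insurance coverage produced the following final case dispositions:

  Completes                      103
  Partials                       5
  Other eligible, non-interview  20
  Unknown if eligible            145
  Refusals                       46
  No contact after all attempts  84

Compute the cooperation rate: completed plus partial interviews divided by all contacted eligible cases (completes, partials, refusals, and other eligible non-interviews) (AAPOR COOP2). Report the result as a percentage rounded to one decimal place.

62.1%

Num → 103 + 5 = 108
Base → 103 + 5 + 46 + 20 = 174
COOP2 = 108 / 174 = 0.6207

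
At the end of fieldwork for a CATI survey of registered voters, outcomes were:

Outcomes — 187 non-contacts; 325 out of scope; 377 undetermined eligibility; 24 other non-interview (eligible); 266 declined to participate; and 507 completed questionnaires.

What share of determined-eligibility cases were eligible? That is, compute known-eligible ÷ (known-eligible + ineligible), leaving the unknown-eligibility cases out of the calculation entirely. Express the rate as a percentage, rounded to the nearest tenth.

75.2%

Eligible (known) → 507 + 266 + 187 + 24 = 984
e = 984 / (984 + 325) = 984 / 1309 = 0.7517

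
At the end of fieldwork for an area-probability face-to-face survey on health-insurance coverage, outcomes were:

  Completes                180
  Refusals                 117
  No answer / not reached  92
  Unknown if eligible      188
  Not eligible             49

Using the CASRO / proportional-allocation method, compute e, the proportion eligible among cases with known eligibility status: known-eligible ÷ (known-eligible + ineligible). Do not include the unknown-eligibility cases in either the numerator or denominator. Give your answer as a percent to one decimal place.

88.8%

Eligible (known): 180 + 117 + 92 = 389
e = 389 / (389 + 49) = 389 / 438 = 0.8881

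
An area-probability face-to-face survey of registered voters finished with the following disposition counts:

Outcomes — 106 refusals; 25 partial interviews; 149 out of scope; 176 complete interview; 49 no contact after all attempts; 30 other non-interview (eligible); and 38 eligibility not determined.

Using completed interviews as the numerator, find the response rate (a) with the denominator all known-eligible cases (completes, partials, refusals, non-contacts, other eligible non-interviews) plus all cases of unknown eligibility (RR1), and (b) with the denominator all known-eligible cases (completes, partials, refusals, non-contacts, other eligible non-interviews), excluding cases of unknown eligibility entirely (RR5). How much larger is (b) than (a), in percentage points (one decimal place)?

Top → 176
Base → 176 + 25 + 106 + 49 + 30 + 38 = 424
RR1 = 176 / 424 = 0.4151
Base → 176 + 25 + 106 + 49 + 30 = 386
RR5 = 176 / 386 = 0.4560
Difference = 45.60 − 41.51 = 4.09 percentage points

4.1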